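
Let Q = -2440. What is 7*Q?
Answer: -17080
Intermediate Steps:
7*Q = 7*(-2440) = -17080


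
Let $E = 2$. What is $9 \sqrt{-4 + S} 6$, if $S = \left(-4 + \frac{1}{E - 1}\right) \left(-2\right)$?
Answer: $54 \sqrt{2} \approx 76.368$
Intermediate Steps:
$S = 6$ ($S = \left(-4 + \frac{1}{2 - 1}\right) \left(-2\right) = \left(-4 + 1^{-1}\right) \left(-2\right) = \left(-4 + 1\right) \left(-2\right) = \left(-3\right) \left(-2\right) = 6$)
$9 \sqrt{-4 + S} 6 = 9 \sqrt{-4 + 6} \cdot 6 = 9 \sqrt{2} \cdot 6 = 54 \sqrt{2}$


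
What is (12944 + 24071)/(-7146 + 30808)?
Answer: 37015/23662 ≈ 1.5643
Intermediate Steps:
(12944 + 24071)/(-7146 + 30808) = 37015/23662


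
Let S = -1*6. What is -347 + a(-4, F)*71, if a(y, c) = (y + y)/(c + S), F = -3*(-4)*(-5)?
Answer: -11167/33 ≈ -338.39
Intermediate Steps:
F = -60 (F = 12*(-5) = -60)
S = -6
a(y, c) = 2*y/(-6 + c) (a(y, c) = (y + y)/(c - 6) = (2*y)/(-6 + c) = 2*y/(-6 + c))
-347 + a(-4, F)*71 = -347 + (2*(-4)/(-6 - 60))*71 = -347 + (2*(-4)/(-66))*71 = -347 + (2*(-4)*(-1/66))*71 = -347 + (4/33)*71 = -347 + 284/33 = -11167/33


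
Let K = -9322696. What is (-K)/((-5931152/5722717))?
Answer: -6668893860629/741394 ≈ -8.9951e+6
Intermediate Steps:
(-K)/((-5931152/5722717)) = (-1*(-9322696))/((-5931152/5722717)) = 9322696/((-5931152*1/5722717)) = 9322696/(-5931152/5722717) = 9322696*(-5722717/5931152) = -6668893860629/741394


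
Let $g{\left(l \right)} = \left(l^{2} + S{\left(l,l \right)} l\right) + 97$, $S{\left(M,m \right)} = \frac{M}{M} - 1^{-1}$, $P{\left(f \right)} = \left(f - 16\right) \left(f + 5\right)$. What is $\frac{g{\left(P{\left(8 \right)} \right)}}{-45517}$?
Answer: $- \frac{10913}{45517} \approx -0.23976$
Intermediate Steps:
$P{\left(f \right)} = \left(-16 + f\right) \left(5 + f\right)$
$S{\left(M,m \right)} = 0$ ($S{\left(M,m \right)} = 1 - 1 = 0$)
$g{\left(l \right)} = 97 + l^{2}$ ($g{\left(l \right)} = \left(l^{2} + 0 l\right) + 97 = \left(l^{2} + 0\right) + 97 = l^{2} + 97 = 97 + l^{2}$)
$\frac{g{\left(P{\left(8 \right)} \right)}}{-45517} = \frac{97 + \left(-80 + 8^{2} - 88\right)^{2}}{-45517} = \left(97 + \left(-80 + 64 - 88\right)^{2}\right) \left(- \frac{1}{45517}\right) = \left(97 + \left(-104\right)^{2}\right) \left(- \frac{1}{45517}\right) = \left(97 + 10816\right) \left(- \frac{1}{45517}\right) = 10913 \left(- \frac{1}{45517}\right) = - \frac{10913}{45517}$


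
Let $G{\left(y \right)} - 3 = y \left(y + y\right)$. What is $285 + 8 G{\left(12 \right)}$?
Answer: $2613$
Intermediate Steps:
$G{\left(y \right)} = 3 + 2 y^{2}$ ($G{\left(y \right)} = 3 + y \left(y + y\right) = 3 + y 2 y = 3 + 2 y^{2}$)
$285 + 8 G{\left(12 \right)} = 285 + 8 \left(3 + 2 \cdot 12^{2}\right) = 285 + 8 \left(3 + 2 \cdot 144\right) = 285 + 8 \left(3 + 288\right) = 285 + 8 \cdot 291 = 285 + 2328 = 2613$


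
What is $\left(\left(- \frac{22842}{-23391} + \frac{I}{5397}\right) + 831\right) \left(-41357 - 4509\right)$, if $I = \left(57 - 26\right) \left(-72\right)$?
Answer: $- \frac{178329605712642}{4675601} \approx -3.814 \cdot 10^{7}$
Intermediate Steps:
$I = -2232$ ($I = 31 \left(-72\right) = -2232$)
$\left(\left(- \frac{22842}{-23391} + \frac{I}{5397}\right) + 831\right) \left(-41357 - 4509\right) = \left(\left(- \frac{22842}{-23391} - \frac{2232}{5397}\right) + 831\right) \left(-41357 - 4509\right) = \left(\left(\left(-22842\right) \left(- \frac{1}{23391}\right) - \frac{744}{1799}\right) + 831\right) \left(-45866\right) = \left(\left(\frac{2538}{2599} - \frac{744}{1799}\right) + 831\right) \left(-45866\right) = \left(\frac{2632206}{4675601} + 831\right) \left(-45866\right) = \frac{3888056637}{4675601} \left(-45866\right) = - \frac{178329605712642}{4675601}$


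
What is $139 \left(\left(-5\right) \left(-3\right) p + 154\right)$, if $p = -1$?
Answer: $19321$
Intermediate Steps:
$139 \left(\left(-5\right) \left(-3\right) p + 154\right) = 139 \left(\left(-5\right) \left(-3\right) \left(-1\right) + 154\right) = 139 \left(15 \left(-1\right) + 154\right) = 139 \left(-15 + 154\right) = 139 \cdot 139 = 19321$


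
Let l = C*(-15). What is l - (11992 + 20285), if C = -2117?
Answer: -522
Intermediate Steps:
l = 31755 (l = -2117*(-15) = 31755)
l - (11992 + 20285) = 31755 - (11992 + 20285) = 31755 - 1*32277 = 31755 - 32277 = -522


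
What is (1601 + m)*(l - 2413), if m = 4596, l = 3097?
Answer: 4238748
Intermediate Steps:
(1601 + m)*(l - 2413) = (1601 + 4596)*(3097 - 2413) = 6197*684 = 4238748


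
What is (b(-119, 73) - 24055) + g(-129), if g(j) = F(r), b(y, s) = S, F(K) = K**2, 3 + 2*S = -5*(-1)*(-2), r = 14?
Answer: -47731/2 ≈ -23866.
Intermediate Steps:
S = -13/2 (S = -3/2 + (-5*(-1)*(-2))/2 = -3/2 + (5*(-2))/2 = -3/2 + (1/2)*(-10) = -3/2 - 5 = -13/2 ≈ -6.5000)
b(y, s) = -13/2
g(j) = 196 (g(j) = 14**2 = 196)
(b(-119, 73) - 24055) + g(-129) = (-13/2 - 24055) + 196 = -48123/2 + 196 = -47731/2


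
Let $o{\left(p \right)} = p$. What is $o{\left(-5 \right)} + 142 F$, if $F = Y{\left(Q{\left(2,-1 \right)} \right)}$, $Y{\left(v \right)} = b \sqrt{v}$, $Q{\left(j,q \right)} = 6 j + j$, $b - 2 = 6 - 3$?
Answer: $-5 + 710 \sqrt{14} \approx 2651.6$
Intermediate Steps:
$b = 5$ ($b = 2 + \left(6 - 3\right) = 2 + 3 = 5$)
$Q{\left(j,q \right)} = 7 j$
$Y{\left(v \right)} = 5 \sqrt{v}$
$F = 5 \sqrt{14}$ ($F = 5 \sqrt{7 \cdot 2} = 5 \sqrt{14} \approx 18.708$)
$o{\left(-5 \right)} + 142 F = -5 + 142 \cdot 5 \sqrt{14} = -5 + 710 \sqrt{14}$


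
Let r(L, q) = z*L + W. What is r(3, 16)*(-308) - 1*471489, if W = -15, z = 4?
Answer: -470565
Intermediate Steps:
r(L, q) = -15 + 4*L (r(L, q) = 4*L - 15 = -15 + 4*L)
r(3, 16)*(-308) - 1*471489 = (-15 + 4*3)*(-308) - 1*471489 = (-15 + 12)*(-308) - 471489 = -3*(-308) - 471489 = 924 - 471489 = -470565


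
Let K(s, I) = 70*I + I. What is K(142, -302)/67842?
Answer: -10721/33921 ≈ -0.31606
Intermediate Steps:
K(s, I) = 71*I
K(142, -302)/67842 = (71*(-302))/67842 = -21442*1/67842 = -10721/33921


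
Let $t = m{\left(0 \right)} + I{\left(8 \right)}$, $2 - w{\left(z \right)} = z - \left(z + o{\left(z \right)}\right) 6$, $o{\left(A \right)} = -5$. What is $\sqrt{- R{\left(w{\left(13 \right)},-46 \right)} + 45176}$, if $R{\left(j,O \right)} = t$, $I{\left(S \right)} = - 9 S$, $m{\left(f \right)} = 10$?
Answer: $\sqrt{45238} \approx 212.69$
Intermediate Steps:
$w{\left(z \right)} = -28 + 5 z$ ($w{\left(z \right)} = 2 - \left(z - \left(z - 5\right) 6\right) = 2 - \left(z - \left(-5 + z\right) 6\right) = 2 - \left(z - \left(-30 + 6 z\right)\right) = 2 - \left(30 - 5 z\right) = 2 + \left(-30 + 5 z\right) = -28 + 5 z$)
$t = -62$ ($t = 10 - 72 = -62$)
$R{\left(j,O \right)} = -62$
$\sqrt{- R{\left(w{\left(13 \right)},-46 \right)} + 45176} = \sqrt{\left(-1\right) \left(-62\right) + 45176} = \sqrt{62 + 45176} = \sqrt{45238}$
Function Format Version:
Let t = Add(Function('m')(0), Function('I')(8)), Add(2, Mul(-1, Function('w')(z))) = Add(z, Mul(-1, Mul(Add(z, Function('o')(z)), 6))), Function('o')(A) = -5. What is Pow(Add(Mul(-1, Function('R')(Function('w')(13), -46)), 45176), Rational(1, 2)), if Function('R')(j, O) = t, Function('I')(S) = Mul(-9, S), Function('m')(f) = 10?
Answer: Pow(45238, Rational(1, 2)) ≈ 212.69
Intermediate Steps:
Function('w')(z) = Add(-28, Mul(5, z)) (Function('w')(z) = Add(2, Mul(-1, Add(z, Mul(-1, Mul(Add(z, -5), 6))))) = Add(2, Mul(-1, Add(z, Mul(-1, Mul(Add(-5, z), 6))))) = Add(2, Mul(-1, Add(z, Mul(-1, Add(-30, Mul(6, z)))))) = Add(2, Mul(-1, Add(z, Add(30, Mul(-6, z))))) = Add(2, Mul(-1, Add(30, Mul(-5, z)))) = Add(2, Add(-30, Mul(5, z))) = Add(-28, Mul(5, z)))
t = -62 (t = Add(10, Mul(-9, 8)) = Add(10, -72) = -62)
Function('R')(j, O) = -62
Pow(Add(Mul(-1, Function('R')(Function('w')(13), -46)), 45176), Rational(1, 2)) = Pow(Add(Mul(-1, -62), 45176), Rational(1, 2)) = Pow(Add(62, 45176), Rational(1, 2)) = Pow(45238, Rational(1, 2))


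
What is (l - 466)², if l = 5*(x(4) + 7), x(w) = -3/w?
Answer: 3024121/16 ≈ 1.8901e+5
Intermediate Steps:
l = 125/4 (l = 5*(-3/4 + 7) = 5*(-3*¼ + 7) = 5*(-¾ + 7) = 5*(25/4) = 125/4 ≈ 31.250)
(l - 466)² = (125/4 - 466)² = (-1739/4)² = 3024121/16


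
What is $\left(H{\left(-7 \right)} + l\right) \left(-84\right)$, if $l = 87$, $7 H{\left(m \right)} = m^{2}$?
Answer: $-7896$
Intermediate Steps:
$H{\left(m \right)} = \frac{m^{2}}{7}$
$\left(H{\left(-7 \right)} + l\right) \left(-84\right) = \left(\frac{\left(-7\right)^{2}}{7} + 87\right) \left(-84\right) = \left(\frac{1}{7} \cdot 49 + 87\right) \left(-84\right) = \left(7 + 87\right) \left(-84\right) = 94 \left(-84\right) = -7896$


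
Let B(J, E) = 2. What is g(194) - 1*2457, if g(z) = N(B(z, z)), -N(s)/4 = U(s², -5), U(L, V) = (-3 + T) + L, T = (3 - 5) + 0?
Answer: -2453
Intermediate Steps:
T = -2 (T = -2 + 0 = -2)
U(L, V) = -5 + L (U(L, V) = (-3 - 2) + L = -5 + L)
N(s) = 20 - 4*s² (N(s) = -4*(-5 + s²) = 20 - 4*s²)
g(z) = 4 (g(z) = 20 - 4*2² = 20 - 4*4 = 20 - 16 = 4)
g(194) - 1*2457 = 4 - 1*2457 = 4 - 2457 = -2453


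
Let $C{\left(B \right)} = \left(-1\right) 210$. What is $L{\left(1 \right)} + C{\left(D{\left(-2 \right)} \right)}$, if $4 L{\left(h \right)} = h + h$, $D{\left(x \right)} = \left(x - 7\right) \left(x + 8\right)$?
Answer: $- \frac{419}{2} \approx -209.5$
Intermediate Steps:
$D{\left(x \right)} = \left(-7 + x\right) \left(8 + x\right)$
$L{\left(h \right)} = \frac{h}{2}$ ($L{\left(h \right)} = \frac{h + h}{4} = \frac{2 h}{4} = \frac{h}{2}$)
$C{\left(B \right)} = -210$
$L{\left(1 \right)} + C{\left(D{\left(-2 \right)} \right)} = \frac{1}{2} \cdot 1 - 210 = \frac{1}{2} - 210 = - \frac{419}{2}$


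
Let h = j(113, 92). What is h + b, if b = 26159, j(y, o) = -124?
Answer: 26035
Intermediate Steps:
h = -124
h + b = -124 + 26159 = 26035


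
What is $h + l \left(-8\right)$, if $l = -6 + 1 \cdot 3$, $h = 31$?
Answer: $55$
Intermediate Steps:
$l = -3$ ($l = -6 + 3 = -3$)
$h + l \left(-8\right) = 31 - -24 = 31 + 24 = 55$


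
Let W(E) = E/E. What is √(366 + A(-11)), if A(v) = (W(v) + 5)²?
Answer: √402 ≈ 20.050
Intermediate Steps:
W(E) = 1
A(v) = 36 (A(v) = (1 + 5)² = 6² = 36)
√(366 + A(-11)) = √(366 + 36) = √402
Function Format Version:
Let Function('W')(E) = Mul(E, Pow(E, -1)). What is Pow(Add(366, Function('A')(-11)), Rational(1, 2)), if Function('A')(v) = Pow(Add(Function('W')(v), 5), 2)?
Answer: Pow(402, Rational(1, 2)) ≈ 20.050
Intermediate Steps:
Function('W')(E) = 1
Function('A')(v) = 36 (Function('A')(v) = Pow(Add(1, 5), 2) = Pow(6, 2) = 36)
Pow(Add(366, Function('A')(-11)), Rational(1, 2)) = Pow(Add(366, 36), Rational(1, 2)) = Pow(402, Rational(1, 2))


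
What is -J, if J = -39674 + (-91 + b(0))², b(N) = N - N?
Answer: 31393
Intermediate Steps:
b(N) = 0
J = -31393 (J = -39674 + (-91 + 0)² = -39674 + (-91)² = -39674 + 8281 = -31393)
-J = -1*(-31393) = 31393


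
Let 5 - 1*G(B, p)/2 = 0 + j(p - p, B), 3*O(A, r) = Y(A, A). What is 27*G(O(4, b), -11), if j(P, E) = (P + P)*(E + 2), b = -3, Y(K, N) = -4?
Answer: 270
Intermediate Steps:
j(P, E) = 2*P*(2 + E) (j(P, E) = (2*P)*(2 + E) = 2*P*(2 + E))
O(A, r) = -4/3 (O(A, r) = (1/3)*(-4) = -4/3)
G(B, p) = 10 (G(B, p) = 10 - 2*(0 + 2*(p - p)*(2 + B)) = 10 - 2*(0 + 2*0*(2 + B)) = 10 - 2*(0 + 0) = 10 - 2*0 = 10 + 0 = 10)
27*G(O(4, b), -11) = 27*10 = 270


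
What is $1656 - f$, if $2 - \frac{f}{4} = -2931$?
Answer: $-10076$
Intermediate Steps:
$f = 11732$ ($f = 8 - -11724 = 8 + 11724 = 11732$)
$1656 - f = 1656 - 11732 = -10076$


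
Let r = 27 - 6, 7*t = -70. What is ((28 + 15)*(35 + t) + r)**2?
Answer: 1201216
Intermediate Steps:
t = -10 (t = (1/7)*(-70) = -10)
r = 21
((28 + 15)*(35 + t) + r)**2 = ((28 + 15)*(35 - 10) + 21)**2 = (43*25 + 21)**2 = (1075 + 21)**2 = 1096**2 = 1201216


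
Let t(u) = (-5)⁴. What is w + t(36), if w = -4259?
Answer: -3634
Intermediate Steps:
t(u) = 625
w + t(36) = -4259 + 625 = -3634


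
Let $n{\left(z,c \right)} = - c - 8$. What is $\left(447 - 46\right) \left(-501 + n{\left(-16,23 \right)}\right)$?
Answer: $-213332$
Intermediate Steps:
$n{\left(z,c \right)} = -8 - c$ ($n{\left(z,c \right)} = - c - 8 = -8 - c$)
$\left(447 - 46\right) \left(-501 + n{\left(-16,23 \right)}\right) = \left(447 - 46\right) \left(-501 - 31\right) = 401 \left(-501 - 31\right) = 401 \left(-532\right) = -213332$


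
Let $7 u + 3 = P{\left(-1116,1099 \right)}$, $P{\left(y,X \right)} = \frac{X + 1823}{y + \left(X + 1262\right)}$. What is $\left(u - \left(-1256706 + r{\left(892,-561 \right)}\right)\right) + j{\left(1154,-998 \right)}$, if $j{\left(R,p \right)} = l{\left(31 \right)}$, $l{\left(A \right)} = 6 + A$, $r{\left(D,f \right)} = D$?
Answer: $\frac{3648246884}{2905} \approx 1.2559 \cdot 10^{6}$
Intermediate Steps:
$P{\left(y,X \right)} = \frac{1823 + X}{1262 + X + y}$ ($P{\left(y,X \right)} = \frac{1823 + X}{y + \left(1262 + X\right)} = \frac{1823 + X}{1262 + X + y}$)
$j{\left(R,p \right)} = 37$ ($j{\left(R,p \right)} = 6 + 31 = 37$)
$u = - \frac{271}{2905}$ ($u = - \frac{3}{7} + \frac{\frac{1}{1262 + 1099 - 1116} \left(1823 + 1099\right)}{7} = - \frac{3}{7} + \frac{\frac{1}{1245} \cdot 2922}{7} = - \frac{3}{7} + \frac{1}{7} \cdot \frac{974}{415} = - \frac{3}{7} + \frac{974}{2905} = - \frac{271}{2905} \approx -0.093287$)
$\left(u - \left(-1256706 + r{\left(892,-561 \right)}\right)\right) + j{\left(1154,-998 \right)} = \left(- \frac{271}{2905} + \left(1256706 - 892\right)\right) + 37 = \left(- \frac{271}{2905} + 1255814\right) + 37 = \frac{3648139399}{2905} + 37 = \frac{3648246884}{2905}$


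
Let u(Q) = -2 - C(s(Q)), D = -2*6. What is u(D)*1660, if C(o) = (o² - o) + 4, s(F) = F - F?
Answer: -9960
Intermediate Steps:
s(F) = 0
D = -12
C(o) = 4 + o² - o
u(Q) = -6 (u(Q) = -2 - (4 + 0² - 1*0) = -2 - (4 + 0 + 0) = -2 - 1*4 = -2 - 4 = -6)
u(D)*1660 = -6*1660 = -9960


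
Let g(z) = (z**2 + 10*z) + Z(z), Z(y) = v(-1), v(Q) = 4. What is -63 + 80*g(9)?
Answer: 13937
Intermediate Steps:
Z(y) = 4
g(z) = 4 + z**2 + 10*z (g(z) = (z**2 + 10*z) + 4 = 4 + z**2 + 10*z)
-63 + 80*g(9) = -63 + 80*(4 + 9**2 + 10*9) = -63 + 80*(4 + 81 + 90) = -63 + 80*175 = -63 + 14000 = 13937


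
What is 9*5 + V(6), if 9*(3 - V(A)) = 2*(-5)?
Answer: 442/9 ≈ 49.111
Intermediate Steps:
V(A) = 37/9 (V(A) = 3 - 2*(-5)/9 = 3 - 1/9*(-10) = 3 + 10/9 = 37/9)
9*5 + V(6) = 9*5 + 37/9 = 45 + 37/9 = 442/9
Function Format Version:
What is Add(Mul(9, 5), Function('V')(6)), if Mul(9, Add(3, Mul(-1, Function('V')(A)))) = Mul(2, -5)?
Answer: Rational(442, 9) ≈ 49.111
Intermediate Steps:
Function('V')(A) = Rational(37, 9) (Function('V')(A) = Add(3, Mul(Rational(-1, 9), Mul(2, -5))) = Add(3, Mul(Rational(-1, 9), -10)) = Add(3, Rational(10, 9)) = Rational(37, 9))
Add(Mul(9, 5), Function('V')(6)) = Add(Mul(9, 5), Rational(37, 9)) = Add(45, Rational(37, 9)) = Rational(442, 9)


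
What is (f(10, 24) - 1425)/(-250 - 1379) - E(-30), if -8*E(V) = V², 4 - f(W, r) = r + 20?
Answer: 369455/3258 ≈ 113.40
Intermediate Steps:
f(W, r) = -16 - r (f(W, r) = 4 - (r + 20) = 4 - (20 + r) = 4 + (-20 - r) = -16 - r)
E(V) = -V²/8
(f(10, 24) - 1425)/(-250 - 1379) - E(-30) = ((-16 - 1*24) - 1425)/(-250 - 1379) - (-1)*(-30)²/8 = ((-16 - 24) - 1425)/(-1629) - (-1)*900/8 = (-40 - 1425)*(-1/1629) - 1*(-225/2) = -1465*(-1/1629) + 225/2 = 1465/1629 + 225/2 = 369455/3258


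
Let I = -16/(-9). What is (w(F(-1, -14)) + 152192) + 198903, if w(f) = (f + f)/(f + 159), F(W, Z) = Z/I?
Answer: 141491243/403 ≈ 3.5110e+5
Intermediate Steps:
I = 16/9 (I = -16*(-⅑) = 16/9 ≈ 1.7778)
F(W, Z) = 9*Z/16 (F(W, Z) = Z/(16/9) = Z*(9/16) = 9*Z/16)
w(f) = 2*f/(159 + f) (w(f) = (2*f)/(159 + f) = 2*f/(159 + f))
(w(F(-1, -14)) + 152192) + 198903 = (2*((9/16)*(-14))/(159 + (9/16)*(-14)) + 152192) + 198903 = (2*(-63/8)/(159 - 63/8) + 152192) + 198903 = (2*(-63/8)/(1209/8) + 152192) + 198903 = (2*(-63/8)*(8/1209) + 152192) + 198903 = (-42/403 + 152192) + 198903 = 61333334/403 + 198903 = 141491243/403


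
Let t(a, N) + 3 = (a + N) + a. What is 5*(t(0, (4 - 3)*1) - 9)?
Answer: -55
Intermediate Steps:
t(a, N) = -3 + N + 2*a (t(a, N) = -3 + ((a + N) + a) = -3 + ((N + a) + a) = -3 + (N + 2*a) = -3 + N + 2*a)
5*(t(0, (4 - 3)*1) - 9) = 5*((-3 + (4 - 3)*1 + 2*0) - 9) = 5*((-3 + 1*1 + 0) - 9) = 5*((-3 + 1 + 0) - 9) = 5*(-2 - 9) = 5*(-11) = -55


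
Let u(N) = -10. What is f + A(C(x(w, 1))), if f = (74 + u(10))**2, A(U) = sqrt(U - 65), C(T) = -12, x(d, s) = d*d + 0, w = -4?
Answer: 4096 + I*sqrt(77) ≈ 4096.0 + 8.775*I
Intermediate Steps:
x(d, s) = d**2 (x(d, s) = d**2 + 0 = d**2)
A(U) = sqrt(-65 + U)
f = 4096 (f = (74 - 10)**2 = 64**2 = 4096)
f + A(C(x(w, 1))) = 4096 + sqrt(-65 - 12) = 4096 + sqrt(-77) = 4096 + I*sqrt(77)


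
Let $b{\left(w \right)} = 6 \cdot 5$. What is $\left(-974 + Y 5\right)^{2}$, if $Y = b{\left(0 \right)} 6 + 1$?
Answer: $4761$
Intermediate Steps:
$b{\left(w \right)} = 30$
$Y = 181$ ($Y = 30 \cdot 6 + 1 = 180 + 1 = 181$)
$\left(-974 + Y 5\right)^{2} = \left(-974 + 181 \cdot 5\right)^{2} = \left(-974 + 905\right)^{2} = \left(-69\right)^{2} = 4761$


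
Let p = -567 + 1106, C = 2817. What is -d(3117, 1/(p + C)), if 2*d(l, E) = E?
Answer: -1/6712 ≈ -0.00014899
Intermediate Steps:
p = 539
d(l, E) = E/2
-d(3117, 1/(p + C)) = -1/(2*(539 + 2817)) = -1/(2*3356) = -1*1/6712 = -1/6712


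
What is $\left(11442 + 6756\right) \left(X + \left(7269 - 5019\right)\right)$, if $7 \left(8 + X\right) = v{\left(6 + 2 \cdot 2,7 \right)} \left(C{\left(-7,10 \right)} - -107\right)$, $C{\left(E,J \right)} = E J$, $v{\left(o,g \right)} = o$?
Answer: $\frac{292332672}{7} \approx 4.1762 \cdot 10^{7}$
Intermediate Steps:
$X = \frac{314}{7}$ ($X = -8 + \frac{\left(6 + 2 \cdot 2\right) \left(\left(-7\right) 10 - -107\right)}{7} = -8 + \frac{\left(6 + 4\right) \left(-70 + 107\right)}{7} = -8 + \frac{10 \cdot 37}{7} = -8 + \frac{1}{7} \cdot 370 = -8 + \frac{370}{7} = \frac{314}{7} \approx 44.857$)
$\left(11442 + 6756\right) \left(X + \left(7269 - 5019\right)\right) = \left(11442 + 6756\right) \left(\frac{314}{7} + \left(7269 - 5019\right)\right) = 18198 \left(\frac{314}{7} + \left(7269 - 5019\right)\right) = 18198 \left(\frac{314}{7} + 2250\right) = 18198 \cdot \frac{16064}{7} = \frac{292332672}{7}$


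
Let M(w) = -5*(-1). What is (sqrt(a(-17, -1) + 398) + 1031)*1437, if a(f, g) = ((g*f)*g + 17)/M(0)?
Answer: 1481547 + 1437*sqrt(398) ≈ 1.5102e+6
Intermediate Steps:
M(w) = 5
a(f, g) = 17/5 + f*g**2/5 (a(f, g) = ((g*f)*g + 17)/5 = ((f*g)*g + 17)*(1/5) = (f*g**2 + 17)*(1/5) = (17 + f*g**2)*(1/5) = 17/5 + f*g**2/5)
(sqrt(a(-17, -1) + 398) + 1031)*1437 = (sqrt((17/5 + (1/5)*(-17)*(-1)**2) + 398) + 1031)*1437 = (sqrt((17/5 + (1/5)*(-17)*1) + 398) + 1031)*1437 = (sqrt((17/5 - 17/5) + 398) + 1031)*1437 = (sqrt(0 + 398) + 1031)*1437 = (sqrt(398) + 1031)*1437 = (1031 + sqrt(398))*1437 = 1481547 + 1437*sqrt(398)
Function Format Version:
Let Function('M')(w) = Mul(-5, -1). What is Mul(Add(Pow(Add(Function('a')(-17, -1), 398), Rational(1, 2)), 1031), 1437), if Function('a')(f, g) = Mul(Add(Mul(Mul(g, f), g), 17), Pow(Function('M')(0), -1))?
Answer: Add(1481547, Mul(1437, Pow(398, Rational(1, 2)))) ≈ 1.5102e+6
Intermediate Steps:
Function('M')(w) = 5
Function('a')(f, g) = Add(Rational(17, 5), Mul(Rational(1, 5), f, Pow(g, 2))) (Function('a')(f, g) = Mul(Add(Mul(Mul(g, f), g), 17), Pow(5, -1)) = Mul(Add(Mul(Mul(f, g), g), 17), Rational(1, 5)) = Mul(Add(Mul(f, Pow(g, 2)), 17), Rational(1, 5)) = Mul(Add(17, Mul(f, Pow(g, 2))), Rational(1, 5)) = Add(Rational(17, 5), Mul(Rational(1, 5), f, Pow(g, 2))))
Mul(Add(Pow(Add(Function('a')(-17, -1), 398), Rational(1, 2)), 1031), 1437) = Mul(Add(Pow(Add(Add(Rational(17, 5), Mul(Rational(1, 5), -17, Pow(-1, 2))), 398), Rational(1, 2)), 1031), 1437) = Mul(Add(Pow(Add(Add(Rational(17, 5), Mul(Rational(1, 5), -17, 1)), 398), Rational(1, 2)), 1031), 1437) = Mul(Add(Pow(Add(Add(Rational(17, 5), Rational(-17, 5)), 398), Rational(1, 2)), 1031), 1437) = Mul(Add(Pow(Add(0, 398), Rational(1, 2)), 1031), 1437) = Mul(Add(Pow(398, Rational(1, 2)), 1031), 1437) = Mul(Add(1031, Pow(398, Rational(1, 2))), 1437) = Add(1481547, Mul(1437, Pow(398, Rational(1, 2))))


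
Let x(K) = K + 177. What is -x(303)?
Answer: -480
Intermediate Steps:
x(K) = 177 + K
-x(303) = -(177 + 303) = -1*480 = -480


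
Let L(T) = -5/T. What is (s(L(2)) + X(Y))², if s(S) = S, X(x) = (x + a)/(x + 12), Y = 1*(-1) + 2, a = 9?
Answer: 2025/676 ≈ 2.9956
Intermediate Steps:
Y = 1 (Y = -1 + 2 = 1)
X(x) = (9 + x)/(12 + x) (X(x) = (x + 9)/(x + 12) = (9 + x)/(12 + x))
(s(L(2)) + X(Y))² = (-5/2 + (9 + 1)/(12 + 1))² = (-5*½ + 10/13)² = (-5/2 + (1/13)*10)² = (-5/2 + 10/13)² = (-45/26)² = 2025/676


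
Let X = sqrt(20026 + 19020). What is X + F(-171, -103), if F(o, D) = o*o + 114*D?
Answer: 17499 + sqrt(39046) ≈ 17697.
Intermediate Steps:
F(o, D) = o**2 + 114*D
X = sqrt(39046) ≈ 197.60
X + F(-171, -103) = sqrt(39046) + ((-171)**2 + 114*(-103)) = sqrt(39046) + (29241 - 11742) = sqrt(39046) + 17499 = 17499 + sqrt(39046)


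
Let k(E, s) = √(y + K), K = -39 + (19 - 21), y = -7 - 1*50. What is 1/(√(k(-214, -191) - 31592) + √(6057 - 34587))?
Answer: 1/(√(-31592 + 7*I*√2) + 3*I*√3170) ≈ 2.3e-7 - 0.0028848*I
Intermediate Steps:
y = -57 (y = -7 - 50 = -57)
K = -41 (K = -39 - 2 = -41)
k(E, s) = 7*I*√2 (k(E, s) = √(-57 - 41) = √(-98) = 7*I*√2)
1/(√(k(-214, -191) - 31592) + √(6057 - 34587)) = 1/(√(7*I*√2 - 31592) + √(6057 - 34587)) = 1/(√(-31592 + 7*I*√2) + √(-28530)) = 1/(√(-31592 + 7*I*√2) + 3*I*√3170)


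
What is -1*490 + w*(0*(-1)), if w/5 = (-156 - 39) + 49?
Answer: -490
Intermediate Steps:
w = -730 (w = 5*((-156 - 39) + 49) = 5*(-195 + 49) = 5*(-146) = -730)
-1*490 + w*(0*(-1)) = -1*490 - 0*(-1) = -490 - 730*0 = -490 + 0 = -490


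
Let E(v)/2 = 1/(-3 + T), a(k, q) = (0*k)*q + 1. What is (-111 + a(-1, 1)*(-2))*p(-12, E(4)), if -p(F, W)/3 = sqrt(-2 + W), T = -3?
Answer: 113*I*sqrt(21) ≈ 517.83*I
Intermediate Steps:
a(k, q) = 1 (a(k, q) = 0*q + 1 = 0 + 1 = 1)
E(v) = -1/3 (E(v) = 2/(-3 - 3) = 2/(-6) = 2*(-1/6) = -1/3)
p(F, W) = -3*sqrt(-2 + W)
(-111 + a(-1, 1)*(-2))*p(-12, E(4)) = (-111 + 1*(-2))*(-3*sqrt(-2 - 1/3)) = (-111 - 2)*(-I*sqrt(21)) = -(-339)*I*sqrt(21)/3 = -(-113)*I*sqrt(21) = 113*I*sqrt(21)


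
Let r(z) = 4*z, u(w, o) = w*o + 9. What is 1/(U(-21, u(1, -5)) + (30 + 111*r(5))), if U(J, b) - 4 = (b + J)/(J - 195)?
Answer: 216/486881 ≈ 0.00044364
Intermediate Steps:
u(w, o) = 9 + o*w (u(w, o) = o*w + 9 = 9 + o*w)
U(J, b) = 4 + (J + b)/(-195 + J) (U(J, b) = 4 + (b + J)/(J - 195) = 4 + (J + b)/(-195 + J))
1/(U(-21, u(1, -5)) + (30 + 111*r(5))) = 1/((-780 + (9 - 5*1) + 5*(-21))/(-195 - 21) + (30 + 111*(4*5))) = 1/((-780 + (9 - 5) - 105)/(-216) + (30 + 111*20)) = 1/(-(-780 + 4 - 105)/216 + (30 + 2220)) = 1/(-1/216*(-881) + 2250) = 1/(881/216 + 2250) = 1/(486881/216) = 216/486881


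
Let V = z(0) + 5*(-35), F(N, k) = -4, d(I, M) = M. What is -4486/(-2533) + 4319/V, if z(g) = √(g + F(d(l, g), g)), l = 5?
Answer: -1777103031/77583257 - 8638*I/30629 ≈ -22.906 - 0.28202*I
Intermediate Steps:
z(g) = √(-4 + g) (z(g) = √(g - 4) = √(-4 + g))
V = -175 + 2*I (V = √(-4 + 0) + 5*(-35) = √(-4) - 175 = 2*I - 175 = -175 + 2*I ≈ -175.0 + 2.0*I)
-4486/(-2533) + 4319/V = -4486/(-2533) + 4319/(-175 + 2*I) = -4486*(-1/2533) + 4319*((-175 - 2*I)/30629) = 4486/2533 + 4319*(-175 - 2*I)/30629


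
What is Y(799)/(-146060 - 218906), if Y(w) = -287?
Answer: 41/52138 ≈ 0.00078637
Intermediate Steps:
Y(799)/(-146060 - 218906) = -287/(-146060 - 218906) = -287/(-364966) = -287*(-1/364966) = 41/52138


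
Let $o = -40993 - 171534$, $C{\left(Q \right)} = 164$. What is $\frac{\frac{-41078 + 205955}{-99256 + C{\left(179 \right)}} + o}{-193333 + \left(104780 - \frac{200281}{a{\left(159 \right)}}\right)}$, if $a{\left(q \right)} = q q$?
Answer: $\frac{532415088216441}{221857938324008} \approx 2.3998$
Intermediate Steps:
$a{\left(q \right)} = q^{2}$
$o = -212527$ ($o = -40993 - 171534 = -212527$)
$\frac{\frac{-41078 + 205955}{-99256 + C{\left(179 \right)}} + o}{-193333 + \left(104780 - \frac{200281}{a{\left(159 \right)}}\right)} = \frac{\frac{-41078 + 205955}{-99256 + 164} - 212527}{-193333 + \left(104780 - \frac{200281}{159^{2}}\right)} = \frac{\frac{164877}{-99092} - 212527}{-193333 + \left(104780 - \frac{200281}{25281}\right)} = \frac{164877 \left(- \frac{1}{99092}\right) - 212527}{-193333 + \left(104780 - \frac{200281}{25281}\right)} = \frac{- \frac{164877}{99092} - 212527}{-193333 + \left(104780 - \frac{200281}{25281}\right)} = - \frac{21059890361}{99092 \left(-193333 + \frac{2648742899}{25281}\right)} = - \frac{21059890361}{99092 \left(- \frac{2238908674}{25281}\right)} = \left(- \frac{21059890361}{99092}\right) \left(- \frac{25281}{2238908674}\right) = \frac{532415088216441}{221857938324008}$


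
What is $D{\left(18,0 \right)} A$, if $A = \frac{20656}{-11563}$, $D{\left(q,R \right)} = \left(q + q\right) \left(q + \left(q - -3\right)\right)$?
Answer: $- \frac{29001024}{11563} \approx -2508.1$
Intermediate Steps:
$D{\left(q,R \right)} = 2 q \left(3 + 2 q\right)$ ($D{\left(q,R \right)} = 2 q \left(q + \left(q + 3\right)\right) = 2 q \left(q + \left(3 + q\right)\right) = 2 q \left(3 + 2 q\right)$)
$A = - \frac{20656}{11563}$ ($A = 20656 \left(- \frac{1}{11563}\right) = - \frac{20656}{11563} \approx -1.7864$)
$D{\left(18,0 \right)} A = 2 \cdot 18 \left(3 + 2 \cdot 18\right) \left(- \frac{20656}{11563}\right) = 2 \cdot 18 \left(3 + 36\right) \left(- \frac{20656}{11563}\right) = 2 \cdot 18 \cdot 39 \left(- \frac{20656}{11563}\right) = 1404 \left(- \frac{20656}{11563}\right) = - \frac{29001024}{11563}$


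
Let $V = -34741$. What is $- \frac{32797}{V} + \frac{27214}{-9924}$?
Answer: $- \frac{309982073}{172384842} \approx -1.7982$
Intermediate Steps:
$- \frac{32797}{V} + \frac{27214}{-9924} = - \frac{32797}{-34741} + \frac{27214}{-9924} = \left(-32797\right) \left(- \frac{1}{34741}\right) + 27214 \left(- \frac{1}{9924}\right) = \frac{32797}{34741} - \frac{13607}{4962} = - \frac{309982073}{172384842}$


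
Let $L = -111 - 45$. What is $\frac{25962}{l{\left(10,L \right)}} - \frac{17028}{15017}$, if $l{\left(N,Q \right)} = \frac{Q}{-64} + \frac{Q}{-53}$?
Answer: $\frac{110177736476}{22840857} \approx 4823.7$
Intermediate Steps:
$L = -156$ ($L = -111 - 45 = -156$)
$l{\left(N,Q \right)} = - \frac{117 Q}{3392}$ ($l{\left(N,Q \right)} = Q \left(- \frac{1}{64}\right) + Q \left(- \frac{1}{53}\right) = - \frac{Q}{64} - \frac{Q}{53} = - \frac{117 Q}{3392}$)
$\frac{25962}{l{\left(10,L \right)}} - \frac{17028}{15017} = \frac{25962}{\left(- \frac{117}{3392}\right) \left(-156\right)} - \frac{17028}{15017} = \frac{25962}{\frac{4563}{848}} - \frac{17028}{15017} = 25962 \cdot \frac{848}{4563} - \frac{17028}{15017} = \frac{7338592}{1521} - \frac{17028}{15017} = \frac{110177736476}{22840857}$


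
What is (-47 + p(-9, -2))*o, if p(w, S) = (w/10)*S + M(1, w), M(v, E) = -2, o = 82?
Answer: -19352/5 ≈ -3870.4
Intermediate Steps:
p(w, S) = -2 + S*w/10 (p(w, S) = (w/10)*S - 2 = S*w/10 - 2 = -2 + S*w/10)
(-47 + p(-9, -2))*o = (-47 + (-2 + (⅒)*(-2)*(-9)))*82 = (-47 + (-2 + 9/5))*82 = (-47 - ⅕)*82 = -236/5*82 = -19352/5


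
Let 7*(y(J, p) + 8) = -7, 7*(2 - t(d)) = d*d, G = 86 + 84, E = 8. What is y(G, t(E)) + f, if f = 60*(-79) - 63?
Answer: -4812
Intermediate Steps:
G = 170
t(d) = 2 - d²/7 (t(d) = 2 - d*d/7 = 2 - d²/7)
y(J, p) = -9 (y(J, p) = -8 + (⅐)*(-7) = -8 - 1 = -9)
f = -4803 (f = -4740 - 63 = -4803)
y(G, t(E)) + f = -9 - 4803 = -4812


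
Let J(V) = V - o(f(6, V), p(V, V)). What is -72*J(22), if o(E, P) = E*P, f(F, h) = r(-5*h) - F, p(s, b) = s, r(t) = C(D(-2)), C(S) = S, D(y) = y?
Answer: -14256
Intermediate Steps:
r(t) = -2
f(F, h) = -2 - F
J(V) = 9*V (J(V) = V - (-2 - 1*6)*V = V - (-2 - 6)*V = V - (-8)*V = V + 8*V = 9*V)
-72*J(22) = -648*22 = -72*198 = -14256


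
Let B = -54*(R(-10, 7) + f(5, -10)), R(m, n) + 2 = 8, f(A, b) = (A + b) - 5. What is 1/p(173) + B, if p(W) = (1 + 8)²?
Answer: 17497/81 ≈ 216.01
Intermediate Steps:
f(A, b) = -5 + A + b
R(m, n) = 6 (R(m, n) = -2 + 8 = 6)
p(W) = 81 (p(W) = 9² = 81)
B = 216 (B = -54*(6 + (-5 + 5 - 10)) = -54*(6 - 10) = -54*(-4) = 216)
1/p(173) + B = 1/81 + 216 = 17497/81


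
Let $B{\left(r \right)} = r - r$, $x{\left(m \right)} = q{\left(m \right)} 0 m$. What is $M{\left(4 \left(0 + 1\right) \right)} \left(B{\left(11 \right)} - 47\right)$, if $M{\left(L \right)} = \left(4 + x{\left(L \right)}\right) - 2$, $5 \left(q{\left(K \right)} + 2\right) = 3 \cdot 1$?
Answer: $-94$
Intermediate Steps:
$q{\left(K \right)} = - \frac{7}{5}$ ($q{\left(K \right)} = -2 + \frac{3 \cdot 1}{5} = -2 + \frac{1}{5} \cdot 3 = -2 + \frac{3}{5} = - \frac{7}{5}$)
$x{\left(m \right)} = 0$ ($x{\left(m \right)} = \left(- \frac{7}{5}\right) 0 m = 0 m = 0$)
$B{\left(r \right)} = 0$
$M{\left(L \right)} = 2$ ($M{\left(L \right)} = \left(4 + 0\right) - 2 = 4 - 2 = 2$)
$M{\left(4 \left(0 + 1\right) \right)} \left(B{\left(11 \right)} - 47\right) = 2 \left(0 - 47\right) = 2 \left(-47\right) = -94$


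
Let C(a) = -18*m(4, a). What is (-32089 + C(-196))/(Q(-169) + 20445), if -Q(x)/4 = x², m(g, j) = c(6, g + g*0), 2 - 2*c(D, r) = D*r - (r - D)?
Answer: 31873/93799 ≈ 0.33980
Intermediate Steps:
c(D, r) = 1 + r/2 - D/2 - D*r/2 (c(D, r) = 1 - (D*r - (r - D))/2 = 1 - (D*r + (D - r))/2 = 1 - (D - r + D*r)/2 = 1 + (r/2 - D/2 - D*r/2) = 1 + r/2 - D/2 - D*r/2)
m(g, j) = -2 - 5*g/2 (m(g, j) = 1 + (g + g*0)/2 - ½*6 - ½*6*(g + g*0) = 1 + (g + 0)/2 - 3 - ½*6*(g + 0) = 1 + g/2 - 3 - ½*6*g = 1 + g/2 - 3 - 3*g = -2 - 5*g/2)
Q(x) = -4*x²
C(a) = 216 (C(a) = -18*(-2 - 5/2*4) = -18*(-2 - 10) = -18*(-12) = 216)
(-32089 + C(-196))/(Q(-169) + 20445) = (-32089 + 216)/(-4*(-169)² + 20445) = -31873/(-4*28561 + 20445) = -31873/(-114244 + 20445) = -31873/(-93799) = -31873*(-1/93799) = 31873/93799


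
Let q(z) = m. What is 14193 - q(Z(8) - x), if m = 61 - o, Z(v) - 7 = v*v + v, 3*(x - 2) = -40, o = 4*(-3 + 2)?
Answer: 14128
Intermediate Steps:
o = -4 (o = 4*(-1) = -4)
x = -34/3 (x = 2 + (1/3)*(-40) = 2 - 40/3 = -34/3 ≈ -11.333)
Z(v) = 7 + v + v**2 (Z(v) = 7 + (v*v + v) = 7 + (v**2 + v) = 7 + (v + v**2) = 7 + v + v**2)
m = 65 (m = 61 - 1*(-4) = 61 + 4 = 65)
q(z) = 65
14193 - q(Z(8) - x) = 14193 - 1*65 = 14193 - 65 = 14128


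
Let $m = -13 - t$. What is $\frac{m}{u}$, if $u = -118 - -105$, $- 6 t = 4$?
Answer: $\frac{37}{39} \approx 0.94872$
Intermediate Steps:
$t = - \frac{2}{3}$ ($t = \left(- \frac{1}{6}\right) 4 = - \frac{2}{3} \approx -0.66667$)
$u = -13$ ($u = -118 + 105 = -13$)
$m = - \frac{37}{3}$ ($m = -13 - - \frac{2}{3} = -13 + \frac{2}{3} = - \frac{37}{3} \approx -12.333$)
$\frac{m}{u} = - \frac{37}{3 \left(-13\right)} = \left(- \frac{37}{3}\right) \left(- \frac{1}{13}\right) = \frac{37}{39}$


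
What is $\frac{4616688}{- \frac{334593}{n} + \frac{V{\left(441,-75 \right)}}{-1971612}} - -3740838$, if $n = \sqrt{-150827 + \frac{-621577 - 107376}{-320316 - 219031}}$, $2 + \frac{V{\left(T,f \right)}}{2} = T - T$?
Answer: $\frac{54877433630558261121914468083776258}{14669823614487756151367094043} - \frac{750585715362159681426912 i \sqrt{10968613780474138}}{14669823614487756151367094043} \approx 3.7408 \cdot 10^{6} - 5358.6 i$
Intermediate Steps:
$V{\left(T,f \right)} = -4$ ($V{\left(T,f \right)} = -4 + 2 \left(T - T\right) = -4 + 2 \cdot 0 = -4 + 0 = -4$)
$n = \frac{2 i \sqrt{10968613780474138}}{539347}$ ($n = \sqrt{-150827 - \frac{728953}{-539347}} = \sqrt{-150827 - - \frac{728953}{539347}} = \sqrt{-150827 + \frac{728953}{539347}} = \sqrt{- \frac{81347361016}{539347}} = \frac{2 i \sqrt{10968613780474138}}{539347} \approx 388.36 i$)
$\frac{4616688}{- \frac{334593}{n} + \frac{V{\left(441,-75 \right)}}{-1971612}} - -3740838 = \frac{4616688}{- \frac{334593}{\frac{2}{539347} i \sqrt{10968613780474138}} - \frac{4}{-1971612}} - -3740838 = \frac{4616688}{- 334593 \left(- \frac{i \sqrt{10968613780474138}}{40673680508}\right) - - \frac{1}{492903}} + 3740838 = \frac{4616688}{\frac{334593 i \sqrt{10968613780474138}}{40673680508} + \frac{1}{492903}} + 3740838 = \frac{4616688}{\frac{1}{492903} + \frac{334593 i \sqrt{10968613780474138}}{40673680508}} + 3740838 = 3740838 + \frac{4616688}{\frac{1}{492903} + \frac{334593 i \sqrt{10968613780474138}}{40673680508}}$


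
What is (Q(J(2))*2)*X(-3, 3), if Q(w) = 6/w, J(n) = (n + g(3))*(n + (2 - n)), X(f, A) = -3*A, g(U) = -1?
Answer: -54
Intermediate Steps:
J(n) = -2 + 2*n (J(n) = (n - 1)*(n + (2 - n)) = (-1 + n)*2 = -2 + 2*n)
(Q(J(2))*2)*X(-3, 3) = ((6/(-2 + 2*2))*2)*(-3*3) = ((6/(-2 + 4))*2)*(-9) = ((6/2)*2)*(-9) = ((6*(1/2))*2)*(-9) = (3*2)*(-9) = 6*(-9) = -54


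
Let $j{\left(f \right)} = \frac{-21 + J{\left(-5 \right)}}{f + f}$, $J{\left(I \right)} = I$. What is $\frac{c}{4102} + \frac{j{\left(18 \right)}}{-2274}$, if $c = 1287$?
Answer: $\frac{26366405}{83951532} \approx 0.31407$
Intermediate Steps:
$j{\left(f \right)} = - \frac{13}{f}$ ($j{\left(f \right)} = \frac{-21 - 5}{f + f} = - \frac{26}{2 f} = - 26 \frac{1}{2 f} = - \frac{13}{f}$)
$\frac{c}{4102} + \frac{j{\left(18 \right)}}{-2274} = \frac{1287}{4102} + \frac{\left(-13\right) \frac{1}{18}}{-2274} = 1287 \cdot \frac{1}{4102} + \left(-13\right) \frac{1}{18} \left(- \frac{1}{2274}\right) = \frac{1287}{4102} - - \frac{13}{40932} = \frac{1287}{4102} + \frac{13}{40932} = \frac{26366405}{83951532}$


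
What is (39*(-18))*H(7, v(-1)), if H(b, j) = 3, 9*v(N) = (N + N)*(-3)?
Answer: -2106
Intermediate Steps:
v(N) = -2*N/3 (v(N) = ((N + N)*(-3))/9 = ((2*N)*(-3))/9 = (-6*N)/9 = -2*N/3)
(39*(-18))*H(7, v(-1)) = (39*(-18))*3 = -702*3 = -2106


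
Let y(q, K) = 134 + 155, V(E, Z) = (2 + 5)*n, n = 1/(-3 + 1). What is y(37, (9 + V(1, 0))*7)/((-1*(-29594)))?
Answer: 289/29594 ≈ 0.0097655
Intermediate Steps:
n = -½ (n = 1/(-2) = -½ ≈ -0.50000)
V(E, Z) = -7/2 (V(E, Z) = (2 + 5)*(-½) = 7*(-½) = -7/2)
y(q, K) = 289
y(37, (9 + V(1, 0))*7)/((-1*(-29594))) = 289/((-1*(-29594))) = 289/29594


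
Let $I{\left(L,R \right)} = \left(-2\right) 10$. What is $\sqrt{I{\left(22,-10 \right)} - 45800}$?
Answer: $2 i \sqrt{11455} \approx 214.06 i$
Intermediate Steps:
$I{\left(L,R \right)} = -20$
$\sqrt{I{\left(22,-10 \right)} - 45800} = \sqrt{-20 - 45800} = \sqrt{-45820} = 2 i \sqrt{11455}$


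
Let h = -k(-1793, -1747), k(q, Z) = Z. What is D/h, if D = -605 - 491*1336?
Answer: -656581/1747 ≈ -375.83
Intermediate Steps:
D = -656581 (D = -605 - 655976 = -656581)
h = 1747 (h = -1*(-1747) = 1747)
D/h = -656581/1747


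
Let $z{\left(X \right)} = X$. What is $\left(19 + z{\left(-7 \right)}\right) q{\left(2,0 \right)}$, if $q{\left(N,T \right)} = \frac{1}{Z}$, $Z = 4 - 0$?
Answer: $3$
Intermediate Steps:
$Z = 4$ ($Z = 4 + 0 = 4$)
$q{\left(N,T \right)} = \frac{1}{4}$
$\left(19 + z{\left(-7 \right)}\right) q{\left(2,0 \right)} = \left(19 - 7\right) \frac{1}{4} = 12 \cdot \frac{1}{4} = 3$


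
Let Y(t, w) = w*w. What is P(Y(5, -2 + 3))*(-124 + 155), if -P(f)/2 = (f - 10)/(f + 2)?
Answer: 186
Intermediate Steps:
Y(t, w) = w**2
P(f) = -2*(-10 + f)/(2 + f) (P(f) = -2*(f - 10)/(f + 2) = -2*(-10 + f)/(2 + f))
P(Y(5, -2 + 3))*(-124 + 155) = (2*(10 - (-2 + 3)**2)/(2 + (-2 + 3)**2))*(-124 + 155) = (2*(10 - 1*1**2)/(2 + 1**2))*31 = (2*(10 - 1*1)/(2 + 1))*31 = (2*(10 - 1)/3)*31 = (2*(1/3)*9)*31 = 6*31 = 186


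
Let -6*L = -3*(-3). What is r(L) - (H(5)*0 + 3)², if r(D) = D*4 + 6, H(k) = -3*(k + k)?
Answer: -9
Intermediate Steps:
H(k) = -6*k
L = -3/2 (L = -(-1)*(-3)/2 = -⅙*9 = -3/2 ≈ -1.5000)
r(D) = 6 + 4*D (r(D) = 4*D + 6 = 6 + 4*D)
r(L) - (H(5)*0 + 3)² = (6 + 4*(-3/2)) - (-6*5*0 + 3)² = (6 - 6) - (-30*0 + 3)² = 0 - (0 + 3)² = 0 - 1*3² = 0 - 1*9 = 0 - 9 = -9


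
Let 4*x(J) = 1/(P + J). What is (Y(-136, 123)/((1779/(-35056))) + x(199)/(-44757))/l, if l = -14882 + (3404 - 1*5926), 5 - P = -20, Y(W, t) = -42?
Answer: -19681553460655/413878385539584 ≈ -0.047554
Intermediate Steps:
P = 25 (P = 5 - 1*(-20) = 5 + 20 = 25)
x(J) = 1/(4*(25 + J))
l = -17404 (l = -14882 + (3404 - 5926) = -14882 - 2522 = -17404)
(Y(-136, 123)/((1779/(-35056))) + x(199)/(-44757))/l = (-42/(1779/(-35056)) + (1/(4*(25 + 199)))/(-44757))/(-17404) = (-42/(1779*(-1/35056)) + ((¼)/224)*(-1/44757))*(-1/17404) = (-42/(-1779/35056) + ((¼)*(1/224))*(-1/44757))*(-1/17404) = (-42*(-35056/1779) + (1/896)*(-1/44757))*(-1/17404) = (490784/593 - 1/40102272)*(-1/17404) = (19681553460655/23780647296)*(-1/17404) = -19681553460655/413878385539584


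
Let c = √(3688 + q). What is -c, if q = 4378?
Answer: -√8066 ≈ -89.811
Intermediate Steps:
c = √8066 (c = √(3688 + 4378) = √8066 ≈ 89.811)
-c = -√8066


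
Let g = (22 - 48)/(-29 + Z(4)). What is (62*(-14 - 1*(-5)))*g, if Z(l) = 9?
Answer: -3627/5 ≈ -725.40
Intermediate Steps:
g = 13/10 (g = (22 - 48)/(-29 + 9) = -26/(-20) = -26*(-1/20) = 13/10 ≈ 1.3000)
(62*(-14 - 1*(-5)))*g = (62*(-14 - 1*(-5)))*(13/10) = (62*(-14 + 5))*(13/10) = (62*(-9))*(13/10) = -558*13/10 = -3627/5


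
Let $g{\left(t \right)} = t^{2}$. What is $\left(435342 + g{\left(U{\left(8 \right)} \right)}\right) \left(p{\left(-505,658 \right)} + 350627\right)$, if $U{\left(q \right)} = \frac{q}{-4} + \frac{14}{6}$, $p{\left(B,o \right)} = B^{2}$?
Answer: $\frac{790997460836}{3} \approx 2.6367 \cdot 10^{11}$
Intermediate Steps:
$U{\left(q \right)} = \frac{7}{3} - \frac{q}{4}$ ($U{\left(q \right)} = q \left(- \frac{1}{4}\right) + 14 \cdot \frac{1}{6} = - \frac{q}{4} + \frac{7}{3} = \frac{7}{3} - \frac{q}{4}$)
$\left(435342 + g{\left(U{\left(8 \right)} \right)}\right) \left(p{\left(-505,658 \right)} + 350627\right) = \left(435342 + \left(\frac{7}{3} - 2\right)^{2}\right) \left(\left(-505\right)^{2} + 350627\right) = \left(435342 + \left(\frac{7}{3} - 2\right)^{2}\right) \left(255025 + 350627\right) = \left(435342 + \left(\frac{1}{3}\right)^{2}\right) 605652 = \left(435342 + \frac{1}{9}\right) 605652 = \frac{3918079}{9} \cdot 605652 = \frac{790997460836}{3}$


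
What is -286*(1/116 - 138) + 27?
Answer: 2290567/58 ≈ 39493.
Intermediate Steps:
-286*(1/116 - 138) + 27 = -286*(-16007/116) + 27 = 2289001/58 + 27 = 2290567/58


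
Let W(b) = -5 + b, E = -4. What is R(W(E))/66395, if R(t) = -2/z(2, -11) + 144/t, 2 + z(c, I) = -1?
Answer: -46/199185 ≈ -0.00023094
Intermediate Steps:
z(c, I) = -3 (z(c, I) = -2 - 1 = -3)
R(t) = ⅔ + 144/t (R(t) = -2/(-3) + 144/t = -2*(-⅓) + 144/t = ⅔ + 144/t)
R(W(E))/66395 = (⅔ + 144/(-5 - 4))/66395 = (⅔ + 144/(-9))*(1/66395) = (⅔ + 144*(-⅑))*(1/66395) = (⅔ - 16)*(1/66395) = -46/3*1/66395 = -46/199185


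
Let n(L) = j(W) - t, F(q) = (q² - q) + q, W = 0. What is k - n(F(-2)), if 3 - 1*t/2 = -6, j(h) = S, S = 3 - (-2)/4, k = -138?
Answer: -247/2 ≈ -123.50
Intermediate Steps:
F(q) = q²
S = 7/2 (S = 3 - (-2)/4 = 3 - 1*(-½) = 3 + ½ = 7/2 ≈ 3.5000)
j(h) = 7/2
t = 18 (t = 6 - 2*(-6) = 6 + 12 = 18)
n(L) = -29/2 (n(L) = 7/2 - 1*18 = 7/2 - 18 = -29/2)
k - n(F(-2)) = -138 - 1*(-29/2) = -138 + 29/2 = -247/2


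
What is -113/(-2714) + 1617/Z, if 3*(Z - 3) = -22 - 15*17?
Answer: -6567665/363676 ≈ -18.059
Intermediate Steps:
Z = -268/3 (Z = 3 + (-22 - 15*17)/3 = 3 + (-22 - 255)/3 = 3 + (⅓)*(-277) = 3 - 277/3 = -268/3 ≈ -89.333)
-113/(-2714) + 1617/Z = -113/(-2714) + 1617/(-268/3) = -113*(-1/2714) + 1617*(-3/268) = 113/2714 - 4851/268 = -6567665/363676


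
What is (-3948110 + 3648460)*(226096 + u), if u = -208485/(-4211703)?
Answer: -31704615077601050/467967 ≈ -6.7750e+10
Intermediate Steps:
u = 23165/467967 (u = -208485*(-1/4211703) = 23165/467967 ≈ 0.049501)
(-3948110 + 3648460)*(226096 + u) = (-3948110 + 3648460)*(226096 + 23165/467967) = -299650*105805489997/467967 = -31704615077601050/467967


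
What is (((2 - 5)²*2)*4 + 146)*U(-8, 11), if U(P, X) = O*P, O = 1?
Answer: -1744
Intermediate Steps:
U(P, X) = P (U(P, X) = 1*P = P)
(((2 - 5)²*2)*4 + 146)*U(-8, 11) = (((2 - 5)²*2)*4 + 146)*(-8) = (((-3)²*2)*4 + 146)*(-8) = ((9*2)*4 + 146)*(-8) = (18*4 + 146)*(-8) = (72 + 146)*(-8) = 218*(-8) = -1744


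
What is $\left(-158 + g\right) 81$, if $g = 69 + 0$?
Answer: $-7209$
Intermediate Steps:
$g = 69$
$\left(-158 + g\right) 81 = \left(-158 + 69\right) 81 = \left(-89\right) 81 = -7209$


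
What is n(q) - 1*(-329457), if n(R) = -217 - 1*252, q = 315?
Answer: 328988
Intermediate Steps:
n(R) = -469 (n(R) = -217 - 252 = -469)
n(q) - 1*(-329457) = -469 - 1*(-329457) = -469 + 329457 = 328988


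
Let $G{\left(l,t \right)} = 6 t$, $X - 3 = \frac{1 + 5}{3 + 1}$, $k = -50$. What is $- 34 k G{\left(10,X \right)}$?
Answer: $45900$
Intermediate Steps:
$X = \frac{9}{2}$ ($X = 3 + \frac{1 + 5}{3 + 1} = 3 + \frac{6}{4} = 3 + 6 \cdot \frac{1}{4} = 3 + \frac{3}{2} = \frac{9}{2} \approx 4.5$)
$- 34 k G{\left(10,X \right)} = \left(-34\right) \left(-50\right) 6 \cdot \frac{9}{2} = 1700 \cdot 27 = 45900$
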